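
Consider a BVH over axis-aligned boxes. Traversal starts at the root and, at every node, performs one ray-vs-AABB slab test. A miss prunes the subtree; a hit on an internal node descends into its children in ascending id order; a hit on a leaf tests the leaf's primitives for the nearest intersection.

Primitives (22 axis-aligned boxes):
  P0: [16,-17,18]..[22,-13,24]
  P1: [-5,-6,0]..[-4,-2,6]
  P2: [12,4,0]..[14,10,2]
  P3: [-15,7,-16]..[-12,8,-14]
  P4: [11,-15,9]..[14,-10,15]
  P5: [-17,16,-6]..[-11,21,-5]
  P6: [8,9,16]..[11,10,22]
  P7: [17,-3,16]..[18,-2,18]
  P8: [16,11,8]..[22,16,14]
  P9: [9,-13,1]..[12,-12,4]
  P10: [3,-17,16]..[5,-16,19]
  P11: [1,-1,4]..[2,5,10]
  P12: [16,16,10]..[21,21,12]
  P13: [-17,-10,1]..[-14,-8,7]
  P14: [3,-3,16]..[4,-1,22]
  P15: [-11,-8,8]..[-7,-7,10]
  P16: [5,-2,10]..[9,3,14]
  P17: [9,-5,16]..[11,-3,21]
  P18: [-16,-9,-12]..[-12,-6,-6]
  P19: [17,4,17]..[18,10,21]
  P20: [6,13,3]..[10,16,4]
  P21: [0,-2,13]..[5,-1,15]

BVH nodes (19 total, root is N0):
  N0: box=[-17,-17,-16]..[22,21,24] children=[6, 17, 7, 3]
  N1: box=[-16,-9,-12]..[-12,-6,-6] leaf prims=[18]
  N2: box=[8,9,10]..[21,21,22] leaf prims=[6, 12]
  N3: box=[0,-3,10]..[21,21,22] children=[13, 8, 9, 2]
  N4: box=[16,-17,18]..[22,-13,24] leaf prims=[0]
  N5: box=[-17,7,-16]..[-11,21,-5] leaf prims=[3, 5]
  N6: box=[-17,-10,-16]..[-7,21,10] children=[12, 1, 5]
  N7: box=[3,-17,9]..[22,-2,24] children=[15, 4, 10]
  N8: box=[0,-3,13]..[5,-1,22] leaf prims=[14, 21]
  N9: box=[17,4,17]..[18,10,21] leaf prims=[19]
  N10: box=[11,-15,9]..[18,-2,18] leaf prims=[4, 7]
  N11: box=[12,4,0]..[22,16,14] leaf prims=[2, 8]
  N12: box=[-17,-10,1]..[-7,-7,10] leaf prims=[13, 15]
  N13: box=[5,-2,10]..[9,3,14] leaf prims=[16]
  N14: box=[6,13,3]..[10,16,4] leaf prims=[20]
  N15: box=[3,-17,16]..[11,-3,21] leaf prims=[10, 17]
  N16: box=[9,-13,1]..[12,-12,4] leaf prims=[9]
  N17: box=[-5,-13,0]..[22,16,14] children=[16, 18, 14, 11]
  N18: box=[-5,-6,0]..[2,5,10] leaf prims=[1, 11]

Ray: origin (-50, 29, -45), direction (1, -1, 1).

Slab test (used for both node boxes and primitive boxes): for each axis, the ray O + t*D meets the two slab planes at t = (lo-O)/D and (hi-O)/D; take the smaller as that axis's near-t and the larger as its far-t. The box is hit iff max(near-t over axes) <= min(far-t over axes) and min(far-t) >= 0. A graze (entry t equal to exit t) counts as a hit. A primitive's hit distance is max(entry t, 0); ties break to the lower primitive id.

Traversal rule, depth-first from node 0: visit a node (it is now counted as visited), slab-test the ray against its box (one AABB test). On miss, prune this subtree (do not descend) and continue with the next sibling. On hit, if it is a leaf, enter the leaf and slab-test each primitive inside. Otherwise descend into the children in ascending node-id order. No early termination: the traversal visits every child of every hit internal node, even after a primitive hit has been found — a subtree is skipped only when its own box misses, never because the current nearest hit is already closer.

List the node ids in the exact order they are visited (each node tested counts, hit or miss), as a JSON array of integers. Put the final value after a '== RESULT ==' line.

Traverse from the root:
N0 x:[33,72] y:[8,46] z:[29,69] -> hit [33,46], descend [3, 6, 7, 17]
  N3 x:[50,71] y:[8,32] z:[55,67] -> miss, prune
  N6 x:[33,43] y:[8,39] z:[29,55] -> hit [33,39], descend [1, 5, 12]
    N1 x:[34,38] y:[35,38] z:[33,39] -> hit [35,38] leaf, test {P18@t=35}
    N5 x:[33,39] y:[8,22] z:[29,40] -> miss, prune
    N12 x:[33,43] y:[36,39] z:[46,55] -> miss, prune
  N7 x:[53,72] y:[31,46] z:[54,69] -> miss, prune
  N17 x:[45,72] y:[13,42] z:[45,59] -> miss, prune

order=[0, 3, 6, 1, 5, 12, 7, 17]  |boxes|=8  |leaves|=1  hit=P18

== RESULT ==
[0, 3, 6, 1, 5, 12, 7, 17]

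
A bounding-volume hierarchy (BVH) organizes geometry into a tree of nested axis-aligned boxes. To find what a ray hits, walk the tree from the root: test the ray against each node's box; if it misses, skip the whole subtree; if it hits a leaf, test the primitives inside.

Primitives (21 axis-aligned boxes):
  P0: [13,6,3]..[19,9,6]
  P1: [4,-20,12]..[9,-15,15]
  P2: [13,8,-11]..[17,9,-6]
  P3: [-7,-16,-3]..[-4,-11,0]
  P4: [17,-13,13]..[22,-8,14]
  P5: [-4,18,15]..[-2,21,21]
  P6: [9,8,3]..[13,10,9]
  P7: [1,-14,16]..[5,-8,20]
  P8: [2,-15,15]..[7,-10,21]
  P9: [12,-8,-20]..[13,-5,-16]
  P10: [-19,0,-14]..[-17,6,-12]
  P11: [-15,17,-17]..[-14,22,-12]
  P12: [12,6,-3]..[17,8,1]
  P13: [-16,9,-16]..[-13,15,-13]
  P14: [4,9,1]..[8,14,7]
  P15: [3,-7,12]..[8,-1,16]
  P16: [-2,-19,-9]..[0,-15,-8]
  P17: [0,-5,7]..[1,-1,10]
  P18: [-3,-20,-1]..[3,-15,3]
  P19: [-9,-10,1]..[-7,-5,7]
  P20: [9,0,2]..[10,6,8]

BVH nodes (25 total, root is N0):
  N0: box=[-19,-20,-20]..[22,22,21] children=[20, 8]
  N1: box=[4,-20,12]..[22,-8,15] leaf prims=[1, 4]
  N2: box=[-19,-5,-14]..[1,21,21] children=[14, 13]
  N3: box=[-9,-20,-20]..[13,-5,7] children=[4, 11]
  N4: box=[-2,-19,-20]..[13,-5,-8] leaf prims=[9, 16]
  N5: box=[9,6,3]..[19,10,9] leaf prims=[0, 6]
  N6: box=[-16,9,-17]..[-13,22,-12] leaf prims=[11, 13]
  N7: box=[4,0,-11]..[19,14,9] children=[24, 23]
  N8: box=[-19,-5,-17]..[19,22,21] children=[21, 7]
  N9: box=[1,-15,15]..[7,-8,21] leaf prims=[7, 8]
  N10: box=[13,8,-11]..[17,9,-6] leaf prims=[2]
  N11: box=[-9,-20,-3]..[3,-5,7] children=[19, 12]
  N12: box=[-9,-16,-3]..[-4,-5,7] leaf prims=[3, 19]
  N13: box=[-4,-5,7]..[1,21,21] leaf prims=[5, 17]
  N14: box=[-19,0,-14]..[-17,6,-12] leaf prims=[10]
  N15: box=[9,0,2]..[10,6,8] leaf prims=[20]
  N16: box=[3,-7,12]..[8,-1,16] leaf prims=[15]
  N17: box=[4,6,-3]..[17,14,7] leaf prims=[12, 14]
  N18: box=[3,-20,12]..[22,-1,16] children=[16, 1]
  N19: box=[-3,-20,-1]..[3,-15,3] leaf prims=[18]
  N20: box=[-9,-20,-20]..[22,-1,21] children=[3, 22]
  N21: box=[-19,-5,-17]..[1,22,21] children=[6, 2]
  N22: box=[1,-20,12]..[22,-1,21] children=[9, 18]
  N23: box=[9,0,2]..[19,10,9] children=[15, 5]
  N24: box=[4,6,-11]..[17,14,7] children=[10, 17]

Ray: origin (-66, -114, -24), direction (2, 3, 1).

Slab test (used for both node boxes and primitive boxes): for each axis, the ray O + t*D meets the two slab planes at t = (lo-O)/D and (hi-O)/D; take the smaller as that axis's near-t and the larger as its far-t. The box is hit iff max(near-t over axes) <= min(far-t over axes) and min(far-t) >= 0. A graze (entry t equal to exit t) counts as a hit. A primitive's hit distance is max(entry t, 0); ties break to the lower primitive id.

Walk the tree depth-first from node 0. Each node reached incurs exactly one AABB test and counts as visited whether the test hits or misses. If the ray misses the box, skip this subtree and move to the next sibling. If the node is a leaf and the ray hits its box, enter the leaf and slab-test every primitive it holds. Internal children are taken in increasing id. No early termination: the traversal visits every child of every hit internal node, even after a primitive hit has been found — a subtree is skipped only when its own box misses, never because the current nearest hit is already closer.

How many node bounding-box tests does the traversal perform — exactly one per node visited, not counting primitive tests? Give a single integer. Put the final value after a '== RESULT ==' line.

Traverse from the root:
N0 x:[47/2,44] y:[94/3,136/3] z:[4,45] -> hit [94/3,44], descend [8, 20]
  N8 x:[47/2,85/2] y:[109/3,136/3] z:[7,45] -> hit [109/3,85/2], descend [7, 21]
    N7 x:[35,85/2] y:[38,128/3] z:[13,33] -> miss, prune
    N21 x:[47/2,67/2] y:[109/3,136/3] z:[7,45] -> miss, prune
  N20 x:[57/2,44] y:[94/3,113/3] z:[4,45] -> hit [94/3,113/3], descend [3, 22]
    N3 x:[57/2,79/2] y:[94/3,109/3] z:[4,31] -> miss, prune
    N22 x:[67/2,44] y:[94/3,113/3] z:[36,45] -> hit [36,113/3], descend [9, 18]
      N9 x:[67/2,73/2] y:[33,106/3] z:[39,45] -> miss, prune
      N18 x:[69/2,44] y:[94/3,113/3] z:[36,40] -> hit [36,113/3], descend [1, 16]
        N1 x:[35,44] y:[94/3,106/3] z:[36,39] -> miss, prune
        N16 x:[69/2,37] y:[107/3,113/3] z:[36,40] -> hit [36,37] leaf, test {P15@t=36}

Visited [0, 8, 7, 21, 20, 3, 22, 9, 18, 1, 16]. Tests: 11 box, 1 leaf. Nearest: P15.

== RESULT ==
11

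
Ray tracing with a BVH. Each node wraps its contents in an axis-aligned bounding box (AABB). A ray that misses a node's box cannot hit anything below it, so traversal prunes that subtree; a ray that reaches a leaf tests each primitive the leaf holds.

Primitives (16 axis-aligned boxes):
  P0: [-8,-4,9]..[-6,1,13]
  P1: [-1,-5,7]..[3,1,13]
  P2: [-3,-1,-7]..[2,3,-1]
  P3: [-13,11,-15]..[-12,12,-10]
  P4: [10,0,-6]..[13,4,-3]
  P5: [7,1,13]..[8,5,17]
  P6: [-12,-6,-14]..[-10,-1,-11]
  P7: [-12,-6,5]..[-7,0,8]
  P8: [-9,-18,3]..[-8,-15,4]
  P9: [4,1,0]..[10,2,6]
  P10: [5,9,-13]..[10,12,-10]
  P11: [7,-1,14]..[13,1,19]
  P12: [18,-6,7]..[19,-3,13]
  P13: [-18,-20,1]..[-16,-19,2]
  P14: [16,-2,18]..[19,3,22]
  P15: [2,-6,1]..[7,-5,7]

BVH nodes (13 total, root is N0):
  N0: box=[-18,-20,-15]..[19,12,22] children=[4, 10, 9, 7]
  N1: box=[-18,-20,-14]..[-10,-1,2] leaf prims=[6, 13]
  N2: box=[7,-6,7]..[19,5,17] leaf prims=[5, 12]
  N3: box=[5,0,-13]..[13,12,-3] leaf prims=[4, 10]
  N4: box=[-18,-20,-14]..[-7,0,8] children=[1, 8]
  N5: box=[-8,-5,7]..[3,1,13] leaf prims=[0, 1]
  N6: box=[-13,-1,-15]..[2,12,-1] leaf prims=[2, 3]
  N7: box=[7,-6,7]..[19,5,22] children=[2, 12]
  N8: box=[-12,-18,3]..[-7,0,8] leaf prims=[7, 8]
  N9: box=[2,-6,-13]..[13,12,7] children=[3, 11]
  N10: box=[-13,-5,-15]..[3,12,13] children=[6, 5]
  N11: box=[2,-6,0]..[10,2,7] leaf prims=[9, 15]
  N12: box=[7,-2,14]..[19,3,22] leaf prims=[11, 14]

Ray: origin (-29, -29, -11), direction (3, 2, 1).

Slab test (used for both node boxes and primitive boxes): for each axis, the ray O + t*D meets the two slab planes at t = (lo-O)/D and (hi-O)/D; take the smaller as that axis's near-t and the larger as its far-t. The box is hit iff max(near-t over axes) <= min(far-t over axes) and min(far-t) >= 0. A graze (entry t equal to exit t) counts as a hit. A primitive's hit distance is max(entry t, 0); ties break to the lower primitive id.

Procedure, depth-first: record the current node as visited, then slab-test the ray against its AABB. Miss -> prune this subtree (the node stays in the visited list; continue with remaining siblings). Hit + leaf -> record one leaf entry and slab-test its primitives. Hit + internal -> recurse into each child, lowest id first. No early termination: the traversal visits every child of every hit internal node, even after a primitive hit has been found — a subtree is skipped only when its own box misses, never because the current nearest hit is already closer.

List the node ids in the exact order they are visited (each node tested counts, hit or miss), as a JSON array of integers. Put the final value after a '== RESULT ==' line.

Walk:
N0 x:[11/3,16] y:[9/2,41/2] z:[-4,33] -> hit [9/2,16], descend [4, 7, 9, 10]
  N4 x:[11/3,22/3] y:[9/2,29/2] z:[-3,19] -> hit [9/2,22/3], descend [1, 8]
    N1 x:[11/3,19/3] y:[9/2,14] z:[-3,13] -> hit [9/2,19/3] leaf, test {P6(miss), P13(miss)}
    N8 x:[17/3,22/3] y:[11/2,29/2] z:[14,19] -> miss, prune
  N7 x:[12,16] y:[23/2,17] z:[18,33] -> miss, prune
  N9 x:[31/3,14] y:[23/2,41/2] z:[-2,18] -> hit [23/2,14], descend [3, 11]
    N3 x:[34/3,14] y:[29/2,41/2] z:[-2,8] -> miss, prune
    N11 x:[31/3,13] y:[23/2,31/2] z:[11,18] -> hit [23/2,13] leaf, test {P9(miss), P15@t=12}
  N10 x:[16/3,32/3] y:[12,41/2] z:[-4,24] -> miss, prune

Visited [0, 4, 1, 8, 7, 9, 3, 11, 10]. Tests: 9 box, 2 leaf. Nearest: P15.

== RESULT ==
[0, 4, 1, 8, 7, 9, 3, 11, 10]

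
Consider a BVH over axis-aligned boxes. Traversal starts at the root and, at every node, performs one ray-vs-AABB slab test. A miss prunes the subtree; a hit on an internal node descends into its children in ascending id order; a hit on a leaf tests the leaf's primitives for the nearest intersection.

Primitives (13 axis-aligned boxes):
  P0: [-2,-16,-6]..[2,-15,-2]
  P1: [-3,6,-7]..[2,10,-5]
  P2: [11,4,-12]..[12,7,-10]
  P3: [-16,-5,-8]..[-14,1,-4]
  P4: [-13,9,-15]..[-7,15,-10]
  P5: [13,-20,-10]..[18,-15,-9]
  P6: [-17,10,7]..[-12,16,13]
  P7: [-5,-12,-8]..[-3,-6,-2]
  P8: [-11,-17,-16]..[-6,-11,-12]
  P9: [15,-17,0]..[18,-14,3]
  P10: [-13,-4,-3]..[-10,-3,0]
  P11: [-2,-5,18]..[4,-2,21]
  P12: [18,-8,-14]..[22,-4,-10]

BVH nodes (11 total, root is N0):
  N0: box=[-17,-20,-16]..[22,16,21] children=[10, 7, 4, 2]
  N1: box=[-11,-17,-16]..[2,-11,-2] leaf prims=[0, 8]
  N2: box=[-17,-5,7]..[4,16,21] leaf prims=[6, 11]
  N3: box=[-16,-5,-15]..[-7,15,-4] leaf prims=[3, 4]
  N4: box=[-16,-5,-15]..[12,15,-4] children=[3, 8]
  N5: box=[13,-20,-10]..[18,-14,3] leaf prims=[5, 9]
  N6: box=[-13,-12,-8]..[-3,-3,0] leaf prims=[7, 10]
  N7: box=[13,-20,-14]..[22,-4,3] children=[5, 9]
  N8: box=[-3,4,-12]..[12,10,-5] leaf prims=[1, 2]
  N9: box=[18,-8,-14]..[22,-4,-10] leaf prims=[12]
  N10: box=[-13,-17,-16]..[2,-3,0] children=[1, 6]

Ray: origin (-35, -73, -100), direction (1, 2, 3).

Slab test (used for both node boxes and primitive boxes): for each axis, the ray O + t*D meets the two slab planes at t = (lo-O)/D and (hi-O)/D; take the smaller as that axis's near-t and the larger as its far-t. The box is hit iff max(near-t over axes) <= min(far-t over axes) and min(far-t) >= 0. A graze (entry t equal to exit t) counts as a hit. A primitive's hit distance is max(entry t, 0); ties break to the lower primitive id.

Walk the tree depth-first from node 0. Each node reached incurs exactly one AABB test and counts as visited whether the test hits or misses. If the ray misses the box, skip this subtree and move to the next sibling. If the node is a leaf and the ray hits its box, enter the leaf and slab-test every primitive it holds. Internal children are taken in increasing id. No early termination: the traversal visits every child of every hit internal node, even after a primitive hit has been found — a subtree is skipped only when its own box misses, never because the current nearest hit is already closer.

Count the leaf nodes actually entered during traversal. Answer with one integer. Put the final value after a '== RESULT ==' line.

Traverse from the root:
N0 x:[18,57] y:[53/2,89/2] z:[28,121/3] -> hit [28,121/3], descend [2, 4, 7, 10]
  N2 x:[18,39] y:[34,89/2] z:[107/3,121/3] -> hit [107/3,39] leaf, test {P6(miss), P11(miss)}
  N4 x:[19,47] y:[34,44] z:[85/3,32] -> miss, prune
  N7 x:[48,57] y:[53/2,69/2] z:[86/3,103/3] -> miss, prune
  N10 x:[22,37] y:[28,35] z:[28,100/3] -> hit [28,100/3], descend [1, 6]
    N1 x:[24,37] y:[28,31] z:[28,98/3] -> hit [28,31] leaf, test {P0(miss), P8@t=28}
    N6 x:[22,32] y:[61/2,35] z:[92/3,100/3] -> hit [92/3,32] leaf, test {P7@t=92/3, P10(miss)}

order=[0, 2, 4, 7, 10, 1, 6]  |boxes|=7  |leaves|=3  hit=P8

== RESULT ==
3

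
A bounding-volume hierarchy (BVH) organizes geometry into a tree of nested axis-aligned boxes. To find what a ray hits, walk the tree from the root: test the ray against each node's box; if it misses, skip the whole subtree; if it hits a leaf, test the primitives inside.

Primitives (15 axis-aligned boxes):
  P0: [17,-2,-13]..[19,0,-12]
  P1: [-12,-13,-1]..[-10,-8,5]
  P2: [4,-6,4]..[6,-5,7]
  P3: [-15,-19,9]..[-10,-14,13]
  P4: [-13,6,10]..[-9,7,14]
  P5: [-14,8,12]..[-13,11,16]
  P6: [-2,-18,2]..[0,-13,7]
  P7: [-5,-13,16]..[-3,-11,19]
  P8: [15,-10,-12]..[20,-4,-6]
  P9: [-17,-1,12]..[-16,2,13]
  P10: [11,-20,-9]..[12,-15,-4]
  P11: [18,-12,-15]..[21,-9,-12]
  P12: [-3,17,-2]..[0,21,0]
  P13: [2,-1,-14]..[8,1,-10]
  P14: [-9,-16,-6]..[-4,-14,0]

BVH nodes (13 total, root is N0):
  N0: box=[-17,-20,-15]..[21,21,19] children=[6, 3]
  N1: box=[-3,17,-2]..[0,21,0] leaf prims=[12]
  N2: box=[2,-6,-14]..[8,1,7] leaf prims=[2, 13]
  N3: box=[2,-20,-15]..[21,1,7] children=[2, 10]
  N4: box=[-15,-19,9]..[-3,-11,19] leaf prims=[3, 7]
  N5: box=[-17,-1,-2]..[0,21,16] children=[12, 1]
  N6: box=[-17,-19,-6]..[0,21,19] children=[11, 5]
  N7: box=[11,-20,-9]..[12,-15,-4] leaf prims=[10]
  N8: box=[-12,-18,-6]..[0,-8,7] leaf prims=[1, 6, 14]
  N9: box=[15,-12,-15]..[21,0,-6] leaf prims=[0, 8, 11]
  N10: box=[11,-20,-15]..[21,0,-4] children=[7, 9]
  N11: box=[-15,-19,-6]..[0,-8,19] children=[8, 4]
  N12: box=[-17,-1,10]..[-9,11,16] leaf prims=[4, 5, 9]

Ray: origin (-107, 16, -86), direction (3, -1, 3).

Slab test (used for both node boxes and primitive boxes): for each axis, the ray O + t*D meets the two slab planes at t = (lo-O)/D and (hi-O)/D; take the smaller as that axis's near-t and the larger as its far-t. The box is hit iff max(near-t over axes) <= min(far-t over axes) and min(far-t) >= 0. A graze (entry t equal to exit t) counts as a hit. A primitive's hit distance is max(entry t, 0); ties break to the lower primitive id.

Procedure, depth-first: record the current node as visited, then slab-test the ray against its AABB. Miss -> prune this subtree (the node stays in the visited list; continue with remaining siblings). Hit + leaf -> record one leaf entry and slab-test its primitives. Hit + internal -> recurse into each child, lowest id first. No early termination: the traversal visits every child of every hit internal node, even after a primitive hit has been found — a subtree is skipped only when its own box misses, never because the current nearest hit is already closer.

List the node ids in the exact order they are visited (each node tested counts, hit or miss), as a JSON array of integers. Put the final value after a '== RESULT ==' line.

Trace the traversal:
N0 x:[30,128/3] y:[-5,36] z:[71/3,35] -> hit [30,35], descend [3, 6]
  N3 x:[109/3,128/3] y:[15,36] z:[71/3,31] -> miss, prune
  N6 x:[30,107/3] y:[-5,35] z:[80/3,35] -> hit [30,35], descend [5, 11]
    N5 x:[30,107/3] y:[-5,17] z:[28,34] -> miss, prune
    N11 x:[92/3,107/3] y:[24,35] z:[80/3,35] -> hit [92/3,35], descend [4, 8]
      N4 x:[92/3,104/3] y:[27,35] z:[95/3,35] -> hit [95/3,104/3] leaf, test {P3@t=95/3, P7(miss)}
      N8 x:[95/3,107/3] y:[24,34] z:[80/3,31] -> miss, prune

Visited [0, 3, 6, 5, 11, 4, 8]. Tests: 7 box, 1 leaf. Nearest: P3.

== RESULT ==
[0, 3, 6, 5, 11, 4, 8]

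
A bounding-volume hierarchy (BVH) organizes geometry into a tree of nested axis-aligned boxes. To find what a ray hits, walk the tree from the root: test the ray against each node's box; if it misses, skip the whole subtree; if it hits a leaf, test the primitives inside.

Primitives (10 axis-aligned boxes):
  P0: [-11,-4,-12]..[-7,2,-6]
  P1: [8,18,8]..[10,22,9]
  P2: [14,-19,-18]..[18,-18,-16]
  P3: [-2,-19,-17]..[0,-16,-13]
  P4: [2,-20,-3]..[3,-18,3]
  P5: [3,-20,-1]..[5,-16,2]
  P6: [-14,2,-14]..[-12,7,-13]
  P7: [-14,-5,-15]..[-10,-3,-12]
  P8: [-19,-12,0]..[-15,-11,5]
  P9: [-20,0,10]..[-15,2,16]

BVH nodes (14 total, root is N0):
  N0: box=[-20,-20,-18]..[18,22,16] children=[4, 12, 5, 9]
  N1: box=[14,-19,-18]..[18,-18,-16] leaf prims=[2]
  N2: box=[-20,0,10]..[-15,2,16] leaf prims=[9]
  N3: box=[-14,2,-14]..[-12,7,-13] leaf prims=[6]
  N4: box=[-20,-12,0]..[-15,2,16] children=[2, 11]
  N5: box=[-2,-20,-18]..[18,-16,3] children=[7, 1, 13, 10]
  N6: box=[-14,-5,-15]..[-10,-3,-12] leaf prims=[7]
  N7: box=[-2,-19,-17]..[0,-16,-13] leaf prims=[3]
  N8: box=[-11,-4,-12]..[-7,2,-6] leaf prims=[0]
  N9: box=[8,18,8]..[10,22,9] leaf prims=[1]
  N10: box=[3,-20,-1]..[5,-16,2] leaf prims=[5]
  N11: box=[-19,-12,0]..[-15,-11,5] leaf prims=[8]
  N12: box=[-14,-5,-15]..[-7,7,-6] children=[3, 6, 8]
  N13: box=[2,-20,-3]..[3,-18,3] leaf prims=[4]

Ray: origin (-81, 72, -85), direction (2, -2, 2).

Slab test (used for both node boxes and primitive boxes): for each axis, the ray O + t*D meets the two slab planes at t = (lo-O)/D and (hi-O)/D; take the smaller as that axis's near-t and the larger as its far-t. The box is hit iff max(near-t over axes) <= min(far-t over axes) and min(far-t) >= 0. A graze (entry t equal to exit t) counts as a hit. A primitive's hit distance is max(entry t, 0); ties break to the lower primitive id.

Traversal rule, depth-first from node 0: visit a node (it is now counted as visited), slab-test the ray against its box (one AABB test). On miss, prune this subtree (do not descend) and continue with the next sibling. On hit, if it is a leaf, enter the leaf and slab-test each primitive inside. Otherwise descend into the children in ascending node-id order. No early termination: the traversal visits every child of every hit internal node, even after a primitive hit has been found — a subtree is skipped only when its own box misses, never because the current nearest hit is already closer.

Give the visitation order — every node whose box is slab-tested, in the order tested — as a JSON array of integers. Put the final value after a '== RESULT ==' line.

Traverse from the root:
N0 x:[61/2,99/2] y:[25,46] z:[67/2,101/2] -> hit [67/2,46], descend [4, 5, 9, 12]
  N4 x:[61/2,33] y:[35,42] z:[85/2,101/2] -> miss, prune
  N5 x:[79/2,99/2] y:[44,46] z:[67/2,44] -> hit [44,44], descend [1, 7, 10, 13]
    N1 x:[95/2,99/2] y:[45,91/2] z:[67/2,69/2] -> miss, prune
    N7 x:[79/2,81/2] y:[44,91/2] z:[34,36] -> miss, prune
    N10 x:[42,43] y:[44,46] z:[42,87/2] -> miss, prune
    N13 x:[83/2,42] y:[45,46] z:[41,44] -> miss, prune
  N9 x:[89/2,91/2] y:[25,27] z:[93/2,47] -> miss, prune
  N12 x:[67/2,37] y:[65/2,77/2] z:[35,79/2] -> hit [35,37], descend [3, 6, 8]
    N3 x:[67/2,69/2] y:[65/2,35] z:[71/2,36] -> miss, prune
    N6 x:[67/2,71/2] y:[75/2,77/2] z:[35,73/2] -> miss, prune
    N8 x:[35,37] y:[35,38] z:[73/2,79/2] -> hit [73/2,37] leaf, test {P0@t=73/2}

Summary -> nodes [0, 4, 5, 1, 7, 10, 13, 9, 12, 3, 6, 8]; box-tests=12; leaf-entries=1; first=P0

== RESULT ==
[0, 4, 5, 1, 7, 10, 13, 9, 12, 3, 6, 8]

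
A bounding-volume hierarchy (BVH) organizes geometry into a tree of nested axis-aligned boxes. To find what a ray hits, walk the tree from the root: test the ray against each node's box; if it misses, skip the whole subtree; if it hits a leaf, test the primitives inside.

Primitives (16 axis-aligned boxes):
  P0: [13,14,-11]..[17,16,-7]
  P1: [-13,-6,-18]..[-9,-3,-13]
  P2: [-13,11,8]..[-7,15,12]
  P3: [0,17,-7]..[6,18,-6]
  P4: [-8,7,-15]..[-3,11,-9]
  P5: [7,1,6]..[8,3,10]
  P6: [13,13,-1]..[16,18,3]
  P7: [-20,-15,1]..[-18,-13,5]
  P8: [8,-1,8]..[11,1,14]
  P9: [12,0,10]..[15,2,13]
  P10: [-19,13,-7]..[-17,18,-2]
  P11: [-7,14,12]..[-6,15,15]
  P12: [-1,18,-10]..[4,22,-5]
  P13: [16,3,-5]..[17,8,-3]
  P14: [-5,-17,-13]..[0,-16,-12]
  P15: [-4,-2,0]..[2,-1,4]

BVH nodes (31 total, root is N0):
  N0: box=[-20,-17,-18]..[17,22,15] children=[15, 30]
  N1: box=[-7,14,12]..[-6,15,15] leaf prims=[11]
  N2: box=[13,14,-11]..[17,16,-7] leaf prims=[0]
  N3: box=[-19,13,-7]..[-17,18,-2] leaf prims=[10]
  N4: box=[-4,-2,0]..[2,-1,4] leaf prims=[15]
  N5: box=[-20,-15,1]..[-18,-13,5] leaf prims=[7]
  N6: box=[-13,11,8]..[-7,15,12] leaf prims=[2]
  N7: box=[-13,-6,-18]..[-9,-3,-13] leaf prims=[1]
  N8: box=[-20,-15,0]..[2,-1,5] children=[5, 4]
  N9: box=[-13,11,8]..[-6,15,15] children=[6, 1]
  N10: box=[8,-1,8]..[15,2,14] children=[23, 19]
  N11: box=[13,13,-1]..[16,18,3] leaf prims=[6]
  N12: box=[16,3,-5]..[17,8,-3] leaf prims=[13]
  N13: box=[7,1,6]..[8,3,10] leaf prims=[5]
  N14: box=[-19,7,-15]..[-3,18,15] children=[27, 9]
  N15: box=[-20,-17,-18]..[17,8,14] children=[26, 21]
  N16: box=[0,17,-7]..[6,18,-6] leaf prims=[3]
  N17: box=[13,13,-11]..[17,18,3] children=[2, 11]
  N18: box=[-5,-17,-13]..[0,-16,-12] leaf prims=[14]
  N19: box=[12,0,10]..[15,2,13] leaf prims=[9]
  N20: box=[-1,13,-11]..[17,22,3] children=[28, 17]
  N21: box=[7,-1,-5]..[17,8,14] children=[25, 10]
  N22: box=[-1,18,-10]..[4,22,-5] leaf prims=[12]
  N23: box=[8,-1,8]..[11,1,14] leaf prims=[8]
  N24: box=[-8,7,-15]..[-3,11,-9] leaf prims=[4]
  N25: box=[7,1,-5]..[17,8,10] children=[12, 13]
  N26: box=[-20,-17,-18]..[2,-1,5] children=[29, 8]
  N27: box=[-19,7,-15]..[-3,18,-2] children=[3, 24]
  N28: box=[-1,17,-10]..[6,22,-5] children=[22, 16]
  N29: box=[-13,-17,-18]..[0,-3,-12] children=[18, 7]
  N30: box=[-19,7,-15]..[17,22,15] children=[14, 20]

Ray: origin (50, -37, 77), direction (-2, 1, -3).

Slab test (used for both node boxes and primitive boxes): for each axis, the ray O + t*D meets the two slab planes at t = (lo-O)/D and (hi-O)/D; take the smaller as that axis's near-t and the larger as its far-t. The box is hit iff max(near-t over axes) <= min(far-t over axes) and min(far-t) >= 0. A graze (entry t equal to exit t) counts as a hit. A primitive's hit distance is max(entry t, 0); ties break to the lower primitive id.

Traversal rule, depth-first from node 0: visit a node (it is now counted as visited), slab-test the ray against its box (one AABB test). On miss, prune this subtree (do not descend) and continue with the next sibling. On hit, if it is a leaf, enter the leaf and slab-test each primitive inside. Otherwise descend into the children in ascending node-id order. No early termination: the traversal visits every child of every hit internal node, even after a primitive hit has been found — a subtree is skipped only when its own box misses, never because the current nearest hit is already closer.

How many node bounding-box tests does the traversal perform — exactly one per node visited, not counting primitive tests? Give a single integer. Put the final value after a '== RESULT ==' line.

Traverse from the root:
N0 x:[33/2,35] y:[20,59] z:[62/3,95/3] -> hit [62/3,95/3], descend [15, 30]
  N15 x:[33/2,35] y:[20,45] z:[21,95/3] -> hit [21,95/3], descend [21, 26]
    N21 x:[33/2,43/2] y:[36,45] z:[21,82/3] -> miss, prune
    N26 x:[24,35] y:[20,36] z:[24,95/3] -> hit [24,95/3], descend [8, 29]
      N8 x:[24,35] y:[22,36] z:[24,77/3] -> hit [24,77/3], descend [4, 5]
        N4 x:[24,27] y:[35,36] z:[73/3,77/3] -> miss, prune
        N5 x:[34,35] y:[22,24] z:[24,76/3] -> miss, prune
      N29 x:[25,63/2] y:[20,34] z:[89/3,95/3] -> hit [89/3,63/2], descend [7, 18]
        N7 x:[59/2,63/2] y:[31,34] z:[30,95/3] -> hit [31,63/2] leaf, test {P1@t=31}
        N18 x:[25,55/2] y:[20,21] z:[89/3,30] -> miss, prune
  N30 x:[33/2,69/2] y:[44,59] z:[62/3,92/3] -> miss, prune

Summary -> nodes [0, 15, 21, 26, 8, 4, 5, 29, 7, 18, 30]; box-tests=11; leaf-entries=1; first=P1

== RESULT ==
11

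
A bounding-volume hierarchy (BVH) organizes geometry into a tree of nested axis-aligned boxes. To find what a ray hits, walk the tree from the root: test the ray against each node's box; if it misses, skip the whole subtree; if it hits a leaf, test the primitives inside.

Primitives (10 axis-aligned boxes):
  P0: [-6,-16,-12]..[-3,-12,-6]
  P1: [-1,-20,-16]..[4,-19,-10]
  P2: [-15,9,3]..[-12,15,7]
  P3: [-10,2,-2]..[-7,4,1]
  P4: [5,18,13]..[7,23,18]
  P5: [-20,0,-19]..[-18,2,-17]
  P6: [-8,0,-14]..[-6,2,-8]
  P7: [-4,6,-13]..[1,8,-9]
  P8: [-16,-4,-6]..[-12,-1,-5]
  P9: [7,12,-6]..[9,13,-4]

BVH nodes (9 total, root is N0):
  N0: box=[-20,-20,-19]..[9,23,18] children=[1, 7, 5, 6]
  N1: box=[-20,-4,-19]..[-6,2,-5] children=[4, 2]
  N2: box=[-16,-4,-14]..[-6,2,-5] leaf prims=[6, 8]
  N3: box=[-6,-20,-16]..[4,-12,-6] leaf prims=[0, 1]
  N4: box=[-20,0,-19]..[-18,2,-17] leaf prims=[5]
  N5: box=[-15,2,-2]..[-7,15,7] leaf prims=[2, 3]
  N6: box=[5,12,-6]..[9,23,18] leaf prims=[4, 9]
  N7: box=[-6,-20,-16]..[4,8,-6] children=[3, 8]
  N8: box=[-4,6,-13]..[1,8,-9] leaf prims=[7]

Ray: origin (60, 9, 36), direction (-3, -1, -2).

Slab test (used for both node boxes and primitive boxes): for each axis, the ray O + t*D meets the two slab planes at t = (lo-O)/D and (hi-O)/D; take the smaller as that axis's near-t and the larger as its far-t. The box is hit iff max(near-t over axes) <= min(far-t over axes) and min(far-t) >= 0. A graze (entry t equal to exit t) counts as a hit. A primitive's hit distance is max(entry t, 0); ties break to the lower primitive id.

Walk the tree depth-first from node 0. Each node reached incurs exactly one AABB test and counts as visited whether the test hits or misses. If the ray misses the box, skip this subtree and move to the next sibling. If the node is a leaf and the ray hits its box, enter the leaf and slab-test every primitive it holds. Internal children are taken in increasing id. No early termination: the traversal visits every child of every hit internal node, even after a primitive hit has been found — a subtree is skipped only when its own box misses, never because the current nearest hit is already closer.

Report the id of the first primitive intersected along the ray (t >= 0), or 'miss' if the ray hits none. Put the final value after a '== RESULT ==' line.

Traverse from the root:
N0 x:[17,80/3] y:[-14,29] z:[9,55/2] -> hit [17,80/3], descend [1, 5, 6, 7]
  N1 x:[22,80/3] y:[7,13] z:[41/2,55/2] -> miss, prune
  N5 x:[67/3,25] y:[-6,7] z:[29/2,19] -> miss, prune
  N6 x:[17,55/3] y:[-14,-3] z:[9,21] -> miss, prune
  N7 x:[56/3,22] y:[1,29] z:[21,26] -> hit [21,22], descend [3, 8]
    N3 x:[56/3,22] y:[21,29] z:[21,26] -> hit [21,22] leaf, test {P0@t=21, P1(miss)}
    N8 x:[59/3,64/3] y:[1,3] z:[45/2,49/2] -> miss, prune

Visited [0, 1, 5, 6, 7, 3, 8]. Tests: 7 box, 1 leaf. Nearest: P0.

== RESULT ==
0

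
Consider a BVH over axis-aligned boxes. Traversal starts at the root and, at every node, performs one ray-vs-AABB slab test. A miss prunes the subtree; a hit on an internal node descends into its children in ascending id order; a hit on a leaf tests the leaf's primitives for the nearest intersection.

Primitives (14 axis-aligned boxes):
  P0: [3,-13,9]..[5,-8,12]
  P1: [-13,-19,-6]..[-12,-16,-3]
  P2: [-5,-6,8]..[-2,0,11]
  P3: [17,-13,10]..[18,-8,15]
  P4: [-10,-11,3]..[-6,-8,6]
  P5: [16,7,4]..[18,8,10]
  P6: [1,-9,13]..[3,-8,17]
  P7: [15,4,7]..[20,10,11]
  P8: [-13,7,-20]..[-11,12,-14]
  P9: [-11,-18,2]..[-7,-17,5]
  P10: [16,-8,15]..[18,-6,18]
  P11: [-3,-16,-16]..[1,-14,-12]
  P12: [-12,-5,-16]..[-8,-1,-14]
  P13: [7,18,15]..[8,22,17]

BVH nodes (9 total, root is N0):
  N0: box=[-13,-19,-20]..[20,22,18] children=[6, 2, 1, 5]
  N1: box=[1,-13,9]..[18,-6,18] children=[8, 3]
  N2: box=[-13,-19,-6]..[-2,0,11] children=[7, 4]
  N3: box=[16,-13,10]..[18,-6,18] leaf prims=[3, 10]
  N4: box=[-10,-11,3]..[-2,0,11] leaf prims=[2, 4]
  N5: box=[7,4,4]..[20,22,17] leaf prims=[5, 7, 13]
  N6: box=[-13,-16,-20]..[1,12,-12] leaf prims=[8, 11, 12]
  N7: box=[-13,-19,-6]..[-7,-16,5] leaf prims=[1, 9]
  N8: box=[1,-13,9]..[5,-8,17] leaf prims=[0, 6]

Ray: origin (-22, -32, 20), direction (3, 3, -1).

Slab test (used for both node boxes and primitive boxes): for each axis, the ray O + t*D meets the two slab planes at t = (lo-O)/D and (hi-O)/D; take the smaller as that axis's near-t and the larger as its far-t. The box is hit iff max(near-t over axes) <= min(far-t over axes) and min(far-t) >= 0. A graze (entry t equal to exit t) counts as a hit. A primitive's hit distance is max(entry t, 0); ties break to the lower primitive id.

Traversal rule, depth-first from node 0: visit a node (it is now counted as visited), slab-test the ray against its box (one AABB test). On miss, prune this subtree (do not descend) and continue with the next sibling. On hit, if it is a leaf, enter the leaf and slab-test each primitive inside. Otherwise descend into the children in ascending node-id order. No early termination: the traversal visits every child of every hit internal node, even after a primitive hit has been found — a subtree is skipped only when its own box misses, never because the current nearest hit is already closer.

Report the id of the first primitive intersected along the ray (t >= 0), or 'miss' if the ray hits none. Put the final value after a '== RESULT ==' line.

Traverse from the root:
N0 x:[3,14] y:[13/3,18] z:[2,40] -> hit [13/3,14], descend [1, 2, 5, 6]
  N1 x:[23/3,40/3] y:[19/3,26/3] z:[2,11] -> hit [23/3,26/3], descend [3, 8]
    N3 x:[38/3,40/3] y:[19/3,26/3] z:[2,10] -> miss, prune
    N8 x:[23/3,9] y:[19/3,8] z:[3,11] -> hit [23/3,8] leaf, test {P0(miss), P6(miss)}
  N2 x:[3,20/3] y:[13/3,32/3] z:[9,26] -> miss, prune
  N5 x:[29/3,14] y:[12,18] z:[3,16] -> hit [12,14] leaf, test {P5@t=13, P7@t=37/3, P13(miss)}
  N6 x:[3,23/3] y:[16/3,44/3] z:[32,40] -> miss, prune

7 AABB tests over nodes [0, 1, 3, 8, 2, 5, 6]; 2 leaves entered; closest P7.

== RESULT ==
7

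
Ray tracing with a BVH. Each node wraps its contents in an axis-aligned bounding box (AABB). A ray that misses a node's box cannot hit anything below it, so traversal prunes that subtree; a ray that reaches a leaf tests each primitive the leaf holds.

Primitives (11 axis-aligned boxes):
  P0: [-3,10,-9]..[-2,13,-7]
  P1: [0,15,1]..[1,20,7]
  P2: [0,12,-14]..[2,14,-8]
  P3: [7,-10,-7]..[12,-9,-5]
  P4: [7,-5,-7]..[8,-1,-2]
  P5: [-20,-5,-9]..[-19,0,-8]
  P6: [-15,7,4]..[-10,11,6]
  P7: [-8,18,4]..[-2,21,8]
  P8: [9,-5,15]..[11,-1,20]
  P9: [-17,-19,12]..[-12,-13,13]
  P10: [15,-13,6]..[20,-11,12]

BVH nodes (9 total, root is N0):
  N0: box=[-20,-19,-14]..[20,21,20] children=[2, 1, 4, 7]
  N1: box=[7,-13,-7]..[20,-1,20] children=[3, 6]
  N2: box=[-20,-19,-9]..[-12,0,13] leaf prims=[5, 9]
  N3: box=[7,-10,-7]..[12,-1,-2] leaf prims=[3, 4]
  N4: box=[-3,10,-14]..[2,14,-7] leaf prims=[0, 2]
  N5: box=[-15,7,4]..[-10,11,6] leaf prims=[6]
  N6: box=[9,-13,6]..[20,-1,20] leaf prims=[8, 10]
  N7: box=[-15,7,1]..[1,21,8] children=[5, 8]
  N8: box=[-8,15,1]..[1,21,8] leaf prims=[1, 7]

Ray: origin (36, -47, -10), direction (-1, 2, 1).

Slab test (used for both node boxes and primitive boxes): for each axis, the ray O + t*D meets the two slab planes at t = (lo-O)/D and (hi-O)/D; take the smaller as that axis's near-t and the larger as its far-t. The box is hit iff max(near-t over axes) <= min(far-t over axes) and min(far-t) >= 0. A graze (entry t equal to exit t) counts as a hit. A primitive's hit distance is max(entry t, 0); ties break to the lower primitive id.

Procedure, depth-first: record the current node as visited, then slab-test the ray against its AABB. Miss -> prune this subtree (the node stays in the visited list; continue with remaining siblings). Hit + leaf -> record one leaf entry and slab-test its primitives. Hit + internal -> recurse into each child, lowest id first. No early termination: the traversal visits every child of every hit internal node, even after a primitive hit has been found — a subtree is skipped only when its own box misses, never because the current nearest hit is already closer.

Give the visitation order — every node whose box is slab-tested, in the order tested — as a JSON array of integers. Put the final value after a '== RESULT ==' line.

Walk:
N0 x:[16,56] y:[14,34] z:[-4,30] -> hit [16,30], descend [1, 2, 4, 7]
  N1 x:[16,29] y:[17,23] z:[3,30] -> hit [17,23], descend [3, 6]
    N3 x:[24,29] y:[37/2,23] z:[3,8] -> miss, prune
    N6 x:[16,27] y:[17,23] z:[16,30] -> hit [17,23] leaf, test {P8(miss), P10@t=17}
  N2 x:[48,56] y:[14,47/2] z:[1,23] -> miss, prune
  N4 x:[34,39] y:[57/2,61/2] z:[-4,3] -> miss, prune
  N7 x:[35,51] y:[27,34] z:[11,18] -> miss, prune

Summary -> nodes [0, 1, 3, 6, 2, 4, 7]; box-tests=7; leaf-entries=1; first=P10

== RESULT ==
[0, 1, 3, 6, 2, 4, 7]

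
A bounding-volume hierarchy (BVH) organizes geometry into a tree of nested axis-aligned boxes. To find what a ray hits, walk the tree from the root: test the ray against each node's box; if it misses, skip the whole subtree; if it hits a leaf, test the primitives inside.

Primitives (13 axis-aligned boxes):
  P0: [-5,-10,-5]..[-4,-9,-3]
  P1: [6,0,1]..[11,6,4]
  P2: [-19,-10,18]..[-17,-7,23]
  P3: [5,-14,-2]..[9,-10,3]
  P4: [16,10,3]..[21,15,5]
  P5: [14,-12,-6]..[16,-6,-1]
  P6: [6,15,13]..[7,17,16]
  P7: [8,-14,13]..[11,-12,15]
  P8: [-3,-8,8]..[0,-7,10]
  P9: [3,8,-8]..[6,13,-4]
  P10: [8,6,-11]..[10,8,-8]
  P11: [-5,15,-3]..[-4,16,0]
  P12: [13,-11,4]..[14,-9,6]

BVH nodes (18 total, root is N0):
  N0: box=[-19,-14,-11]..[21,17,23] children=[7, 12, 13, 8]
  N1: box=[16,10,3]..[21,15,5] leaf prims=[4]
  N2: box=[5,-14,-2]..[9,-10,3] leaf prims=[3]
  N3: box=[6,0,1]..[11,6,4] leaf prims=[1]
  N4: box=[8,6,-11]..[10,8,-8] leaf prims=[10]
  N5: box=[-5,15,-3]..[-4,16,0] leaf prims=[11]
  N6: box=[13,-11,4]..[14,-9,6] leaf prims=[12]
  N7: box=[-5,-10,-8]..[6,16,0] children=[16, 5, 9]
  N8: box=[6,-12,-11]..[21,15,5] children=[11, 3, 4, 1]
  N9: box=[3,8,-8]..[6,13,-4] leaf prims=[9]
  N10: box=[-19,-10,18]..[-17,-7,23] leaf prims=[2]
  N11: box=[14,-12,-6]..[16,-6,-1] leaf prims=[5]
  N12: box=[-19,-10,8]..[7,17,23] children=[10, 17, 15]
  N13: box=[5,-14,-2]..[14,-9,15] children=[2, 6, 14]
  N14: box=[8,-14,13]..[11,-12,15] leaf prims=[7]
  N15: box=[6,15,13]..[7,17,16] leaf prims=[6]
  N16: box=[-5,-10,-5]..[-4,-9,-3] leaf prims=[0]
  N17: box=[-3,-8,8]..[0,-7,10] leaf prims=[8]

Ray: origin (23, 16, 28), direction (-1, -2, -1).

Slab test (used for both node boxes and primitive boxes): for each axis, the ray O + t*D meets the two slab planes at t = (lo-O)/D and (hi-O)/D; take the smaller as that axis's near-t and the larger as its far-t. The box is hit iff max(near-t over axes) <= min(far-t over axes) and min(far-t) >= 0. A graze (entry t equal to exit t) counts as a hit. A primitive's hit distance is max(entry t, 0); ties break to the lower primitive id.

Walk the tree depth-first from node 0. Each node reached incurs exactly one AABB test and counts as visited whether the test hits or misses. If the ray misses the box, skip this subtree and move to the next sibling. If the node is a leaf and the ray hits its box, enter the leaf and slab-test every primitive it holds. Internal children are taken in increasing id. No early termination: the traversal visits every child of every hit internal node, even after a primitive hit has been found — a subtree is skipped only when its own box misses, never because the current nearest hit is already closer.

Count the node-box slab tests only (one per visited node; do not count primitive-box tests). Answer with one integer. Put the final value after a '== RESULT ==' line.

Trace the traversal:
N0 x:[2,42] y:[-1/2,15] z:[5,39] -> hit [5,15], descend [7, 8, 12, 13]
  N7 x:[17,28] y:[0,13] z:[28,36] -> miss, prune
  N8 x:[2,17] y:[1/2,14] z:[23,39] -> miss, prune
  N12 x:[16,42] y:[-1/2,13] z:[5,20] -> miss, prune
  N13 x:[9,18] y:[25/2,15] z:[13,30] -> hit [13,15], descend [2, 6, 14]
    N2 x:[14,18] y:[13,15] z:[25,30] -> miss, prune
    N6 x:[9,10] y:[25/2,27/2] z:[22,24] -> miss, prune
    N14 x:[12,15] y:[14,15] z:[13,15] -> hit [14,15] leaf, test {P7@t=14}

Summary -> nodes [0, 7, 8, 12, 13, 2, 6, 14]; box-tests=8; leaf-entries=1; first=P7

== RESULT ==
8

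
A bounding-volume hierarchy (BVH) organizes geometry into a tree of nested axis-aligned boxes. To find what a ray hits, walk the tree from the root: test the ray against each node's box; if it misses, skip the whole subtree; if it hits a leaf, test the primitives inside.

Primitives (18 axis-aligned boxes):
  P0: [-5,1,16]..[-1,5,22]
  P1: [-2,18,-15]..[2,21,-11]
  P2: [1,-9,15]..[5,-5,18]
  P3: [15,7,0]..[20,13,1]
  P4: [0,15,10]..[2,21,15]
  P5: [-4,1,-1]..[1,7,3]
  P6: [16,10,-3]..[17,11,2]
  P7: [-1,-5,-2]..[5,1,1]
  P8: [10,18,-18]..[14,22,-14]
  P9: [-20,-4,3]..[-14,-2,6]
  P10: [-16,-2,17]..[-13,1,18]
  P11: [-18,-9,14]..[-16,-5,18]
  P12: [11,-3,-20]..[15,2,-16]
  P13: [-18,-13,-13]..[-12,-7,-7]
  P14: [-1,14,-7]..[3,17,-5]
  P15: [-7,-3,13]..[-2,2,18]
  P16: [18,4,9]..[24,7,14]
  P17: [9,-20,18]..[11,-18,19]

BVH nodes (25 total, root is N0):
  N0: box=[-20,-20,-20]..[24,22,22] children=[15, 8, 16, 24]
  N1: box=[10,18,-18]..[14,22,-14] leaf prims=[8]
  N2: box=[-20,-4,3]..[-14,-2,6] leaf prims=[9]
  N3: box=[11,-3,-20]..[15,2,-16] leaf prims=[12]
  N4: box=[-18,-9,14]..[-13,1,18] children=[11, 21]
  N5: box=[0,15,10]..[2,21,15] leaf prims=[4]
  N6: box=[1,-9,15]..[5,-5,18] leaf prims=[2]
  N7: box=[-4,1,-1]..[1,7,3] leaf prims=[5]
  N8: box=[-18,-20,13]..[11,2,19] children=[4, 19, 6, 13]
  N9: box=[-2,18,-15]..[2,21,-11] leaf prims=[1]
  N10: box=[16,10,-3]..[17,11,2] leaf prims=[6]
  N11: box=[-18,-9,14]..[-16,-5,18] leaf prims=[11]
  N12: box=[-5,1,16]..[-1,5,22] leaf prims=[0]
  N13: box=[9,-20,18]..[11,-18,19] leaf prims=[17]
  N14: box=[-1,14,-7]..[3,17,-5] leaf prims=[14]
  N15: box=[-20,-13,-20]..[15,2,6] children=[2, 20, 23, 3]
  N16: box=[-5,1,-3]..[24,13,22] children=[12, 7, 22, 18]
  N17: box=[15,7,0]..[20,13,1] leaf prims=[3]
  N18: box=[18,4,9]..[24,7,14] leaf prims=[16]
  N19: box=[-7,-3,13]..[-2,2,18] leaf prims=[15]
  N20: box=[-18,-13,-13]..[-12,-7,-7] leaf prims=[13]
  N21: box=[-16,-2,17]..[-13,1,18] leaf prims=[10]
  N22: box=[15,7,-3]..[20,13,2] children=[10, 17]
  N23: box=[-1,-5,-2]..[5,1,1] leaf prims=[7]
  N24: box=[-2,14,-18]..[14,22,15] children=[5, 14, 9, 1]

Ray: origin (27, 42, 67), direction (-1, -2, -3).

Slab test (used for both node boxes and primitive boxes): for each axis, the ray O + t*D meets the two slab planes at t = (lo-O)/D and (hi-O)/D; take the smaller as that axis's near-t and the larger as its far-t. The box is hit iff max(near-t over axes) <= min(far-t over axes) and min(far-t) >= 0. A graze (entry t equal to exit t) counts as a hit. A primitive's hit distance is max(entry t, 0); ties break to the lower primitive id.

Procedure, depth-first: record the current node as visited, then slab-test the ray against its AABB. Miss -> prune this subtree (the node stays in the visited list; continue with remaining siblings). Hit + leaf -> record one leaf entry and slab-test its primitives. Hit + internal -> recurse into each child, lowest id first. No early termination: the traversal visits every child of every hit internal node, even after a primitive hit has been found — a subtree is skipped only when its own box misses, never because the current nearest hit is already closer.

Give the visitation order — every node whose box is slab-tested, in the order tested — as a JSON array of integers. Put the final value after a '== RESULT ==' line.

Trace the traversal:
N0 x:[3,47] y:[10,31] z:[15,29] -> hit [15,29], descend [8, 15, 16, 24]
  N8 x:[16,45] y:[20,31] z:[16,18] -> miss, prune
  N15 x:[12,47] y:[20,55/2] z:[61/3,29] -> hit [61/3,55/2], descend [2, 3, 20, 23]
    N2 x:[41,47] y:[22,23] z:[61/3,64/3] -> miss, prune
    N3 x:[12,16] y:[20,45/2] z:[83/3,29] -> miss, prune
    N20 x:[39,45] y:[49/2,55/2] z:[74/3,80/3] -> miss, prune
    N23 x:[22,28] y:[41/2,47/2] z:[22,23] -> hit [22,23] leaf, test {P7@t=22}
  N16 x:[3,32] y:[29/2,41/2] z:[15,70/3] -> hit [15,41/2], descend [7, 12, 18, 22]
    N7 x:[26,31] y:[35/2,41/2] z:[64/3,68/3] -> miss, prune
    N12 x:[28,32] y:[37/2,41/2] z:[15,17] -> miss, prune
    N18 x:[3,9] y:[35/2,19] z:[53/3,58/3] -> miss, prune
    N22 x:[7,12] y:[29/2,35/2] z:[65/3,70/3] -> miss, prune
  N24 x:[13,29] y:[10,14] z:[52/3,85/3] -> miss, prune

Visited [0, 8, 15, 2, 3, 20, 23, 16, 7, 12, 18, 22, 24]. Tests: 13 box, 1 leaf. Nearest: P7.

== RESULT ==
[0, 8, 15, 2, 3, 20, 23, 16, 7, 12, 18, 22, 24]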